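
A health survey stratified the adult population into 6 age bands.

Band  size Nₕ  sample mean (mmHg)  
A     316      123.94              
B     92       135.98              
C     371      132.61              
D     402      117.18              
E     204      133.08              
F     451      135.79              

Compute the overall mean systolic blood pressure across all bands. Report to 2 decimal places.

N = 1836; weights Wₕ = Nₕ/N = (0.1721, 0.0501, 0.2021, 0.2190, 0.1111, 0.2456).
x̄_st = Σ Wₕ·x̄ₕ = 0.1721·123.94 + 0.0501·135.98 + 0.2021·132.61 + 0.2190·117.18 + 0.1111·133.08 + 0.2456·135.79 ≈ 128.7415...
→ 128.74.

128.74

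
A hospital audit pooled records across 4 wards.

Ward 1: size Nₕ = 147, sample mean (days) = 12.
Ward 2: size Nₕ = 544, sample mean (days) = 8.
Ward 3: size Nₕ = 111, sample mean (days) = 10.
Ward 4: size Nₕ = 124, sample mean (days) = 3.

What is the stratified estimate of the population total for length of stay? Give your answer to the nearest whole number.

7598

1: 147·12 = 1764
2: 544·8 = 4352
3: 111·10 = 1110
4: 124·3 = 372
τ̂ = Σ Nₕx̄ₕ = 7598.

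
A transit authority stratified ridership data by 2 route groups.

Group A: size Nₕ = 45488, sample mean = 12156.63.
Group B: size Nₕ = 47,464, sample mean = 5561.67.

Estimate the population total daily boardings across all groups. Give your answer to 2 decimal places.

A: 45488·12156.63 = 552980785.44
B: 47464·5561.67 = 263979104.88
τ̂ = Σ Nₕx̄ₕ = 816959890.32.

816959890.32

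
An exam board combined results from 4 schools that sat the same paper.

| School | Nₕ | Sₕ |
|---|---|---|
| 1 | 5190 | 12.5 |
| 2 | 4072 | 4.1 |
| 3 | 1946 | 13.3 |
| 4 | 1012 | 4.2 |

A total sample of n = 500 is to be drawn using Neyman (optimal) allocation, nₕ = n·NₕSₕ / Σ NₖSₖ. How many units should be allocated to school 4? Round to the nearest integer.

Σ NₕSₕ = 5190·12.5 + 4072·4.1 + 1946·13.3 + 1012·4.2 = 111702.4.
Share for 4: 4250.4/111702.4 = 0.03805.
n_4 = 500 × 0.03805 = 19.026... → 19.

19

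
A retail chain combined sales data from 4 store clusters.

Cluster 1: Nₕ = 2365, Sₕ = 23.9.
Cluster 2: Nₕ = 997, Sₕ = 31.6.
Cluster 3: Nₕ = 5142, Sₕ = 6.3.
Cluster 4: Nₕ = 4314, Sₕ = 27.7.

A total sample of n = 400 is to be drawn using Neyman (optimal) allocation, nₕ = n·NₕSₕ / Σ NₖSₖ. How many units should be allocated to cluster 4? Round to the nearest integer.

Σ NₕSₕ = 2365·23.9 + 997·31.6 + 5142·6.3 + 4314·27.7 = 239921.1.
Share for 4: 119497.8/239921.1 = 0.49807.
n_4 = 400 × 0.49807 = 199.228... → 199.

199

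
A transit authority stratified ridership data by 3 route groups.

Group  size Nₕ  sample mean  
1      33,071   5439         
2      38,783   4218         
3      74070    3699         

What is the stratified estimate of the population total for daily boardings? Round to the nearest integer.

1: 33071·5439 = 179873169
2: 38783·4218 = 163586694
3: 74070·3699 = 273984930
τ̂ = Σ Nₕx̄ₕ = 617444793.

617444793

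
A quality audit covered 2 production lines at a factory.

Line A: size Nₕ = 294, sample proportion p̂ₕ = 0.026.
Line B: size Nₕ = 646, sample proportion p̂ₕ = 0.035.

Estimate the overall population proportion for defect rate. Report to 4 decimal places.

0.0322

N = 294 + 646 = 940.
Overall proportion = Σ (Nₕ/N)·p̂ₕ.
Σ Nₕp̂ₕ = 7.644 + 22.61 = 30.254.
30.254 / 940 = 0.032185... → 0.0322.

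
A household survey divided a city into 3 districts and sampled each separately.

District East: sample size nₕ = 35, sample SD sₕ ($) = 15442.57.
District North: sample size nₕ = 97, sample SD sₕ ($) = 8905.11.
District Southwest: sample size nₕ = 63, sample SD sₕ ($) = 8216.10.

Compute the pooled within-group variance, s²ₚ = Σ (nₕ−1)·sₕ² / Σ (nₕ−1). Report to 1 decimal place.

103678343.5

Degrees of freedom: 34 + 96 + 62 = 192.
Σ(nₕ−1)sₕ² = 34·238472968.2049 + 96·79300984.1121 + 62·67504299.21 = 19906241944.7482.
s²ₚ = 19906241944.7482 / 192 = 103678343.462... → 103678343.5.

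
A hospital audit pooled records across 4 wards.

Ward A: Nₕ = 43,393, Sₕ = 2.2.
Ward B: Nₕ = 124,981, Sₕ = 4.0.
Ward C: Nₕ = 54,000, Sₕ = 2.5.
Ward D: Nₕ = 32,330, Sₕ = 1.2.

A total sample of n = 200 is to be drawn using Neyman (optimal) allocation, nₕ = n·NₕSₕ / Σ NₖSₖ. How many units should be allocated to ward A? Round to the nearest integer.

A: NₕSₕ = 43393·2.2 = 95464.6
B: NₕSₕ = 124981·4.0 = 499924
C: NₕSₕ = 54000·2.5 = 135000
D: NₕSₕ = 32330·1.2 = 38796
Σ NₕSₕ = 769184.6.
n_A = 200·95464.6/769184.6 = 24.822... → 25.

25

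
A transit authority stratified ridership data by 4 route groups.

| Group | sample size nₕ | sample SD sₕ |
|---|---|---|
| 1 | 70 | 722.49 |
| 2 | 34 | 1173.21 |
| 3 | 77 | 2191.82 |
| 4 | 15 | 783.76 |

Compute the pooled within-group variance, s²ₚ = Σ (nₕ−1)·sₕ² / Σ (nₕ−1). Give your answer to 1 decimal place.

1: (70−1)·722.49² = 69·521991.8001 = 36017434.2069
2: (34−1)·1173.21² = 33·1376421.7041 = 45421916.2353
3: (77−1)·2191.82² = 76·4804074.9124 = 365109693.3424
4: (15−1)·783.76² = 14·614279.7376 = 8599916.3264
Numerator = 455148960.111; denominator = Σ(nₕ−1) = 192.
s²ₚ = 455148960.111/192 = 2370567.501... → 2370567.5.

2370567.5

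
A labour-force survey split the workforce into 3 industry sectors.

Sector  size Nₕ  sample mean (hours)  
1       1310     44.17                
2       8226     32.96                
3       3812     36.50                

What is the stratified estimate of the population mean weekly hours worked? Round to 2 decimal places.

N = 1310 + 8226 + 3812 = 13348.
Overall mean = Σ (Nₕ/N)·x̄ₕ — weight by population share, not a simple average.
Σ Nₕx̄ₕ = 1310·44.17 + 8226·32.96 + 3812·36.50 = 57862.7 + 271128.96 + 139138 = 468129.66.
Divide by N: 468129.66 / 13348 = 35.0711... → 35.07.

35.07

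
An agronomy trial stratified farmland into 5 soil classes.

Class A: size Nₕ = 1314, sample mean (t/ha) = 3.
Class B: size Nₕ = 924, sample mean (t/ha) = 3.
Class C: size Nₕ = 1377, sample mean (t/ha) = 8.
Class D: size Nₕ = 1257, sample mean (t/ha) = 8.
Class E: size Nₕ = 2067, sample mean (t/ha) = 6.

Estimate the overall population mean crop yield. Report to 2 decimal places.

x̄_st = (Σ Nₕx̄ₕ) / (Σ Nₕ) = (1314·3 + 924·3 + 1377·8 + 1257·8 + 2067·6) / 6939
= 40188 / 6939 = 5.7916... → 5.79.

5.79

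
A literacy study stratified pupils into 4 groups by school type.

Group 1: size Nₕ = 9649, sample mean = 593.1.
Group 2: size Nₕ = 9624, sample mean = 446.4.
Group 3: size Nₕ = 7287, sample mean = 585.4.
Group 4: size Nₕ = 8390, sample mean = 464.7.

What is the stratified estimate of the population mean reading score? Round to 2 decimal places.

x̄_st = (Σ Nₕx̄ₕ) / (Σ Nₕ) = (9649·593.1 + 9624·446.4 + 7287·585.4 + 8390·464.7) / 34950
= 18183618.3 / 34950 = 520.2752... → 520.28.

520.28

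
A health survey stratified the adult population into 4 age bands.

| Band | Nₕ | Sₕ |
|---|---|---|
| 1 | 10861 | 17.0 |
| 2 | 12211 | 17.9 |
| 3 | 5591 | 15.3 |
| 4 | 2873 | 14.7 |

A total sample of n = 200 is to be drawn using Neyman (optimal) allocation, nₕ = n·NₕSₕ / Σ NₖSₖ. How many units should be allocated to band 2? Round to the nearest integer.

1: NₕSₕ = 10861·17.0 = 184637
2: NₕSₕ = 12211·17.9 = 218576.9
3: NₕSₕ = 5591·15.3 = 85542.3
4: NₕSₕ = 2873·14.7 = 42233.1
Σ NₕSₕ = 530989.3.
n_2 = 200·218576.9/530989.3 = 82.328... → 82.

82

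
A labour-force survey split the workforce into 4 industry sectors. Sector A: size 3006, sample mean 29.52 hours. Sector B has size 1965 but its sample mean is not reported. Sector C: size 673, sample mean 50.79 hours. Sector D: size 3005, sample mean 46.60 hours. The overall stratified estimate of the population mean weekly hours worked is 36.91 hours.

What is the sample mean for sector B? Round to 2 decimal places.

28.64

Σ Nₕx̄ₕ = N·μ, so 1965·x̄_B = 8649·36.91 − (3006·29.52 + 673·50.79 + 3005·46.60).
= 319234.59 − 262951.79 = 56282.8.
x̄_B = 56282.8 / 1965 = 28.6426... → 28.64.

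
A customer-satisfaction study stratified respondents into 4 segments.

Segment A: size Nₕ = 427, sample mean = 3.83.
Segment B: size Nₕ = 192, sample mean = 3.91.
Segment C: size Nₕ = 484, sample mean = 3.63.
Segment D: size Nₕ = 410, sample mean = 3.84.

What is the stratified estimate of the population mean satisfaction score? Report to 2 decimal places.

x̄_st = (Σ Nₕx̄ₕ) / (Σ Nₕ) = (427·3.83 + 192·3.91 + 484·3.63 + 410·3.84) / 1513
= 5717.45 / 1513 = 3.7789... → 3.78.

3.78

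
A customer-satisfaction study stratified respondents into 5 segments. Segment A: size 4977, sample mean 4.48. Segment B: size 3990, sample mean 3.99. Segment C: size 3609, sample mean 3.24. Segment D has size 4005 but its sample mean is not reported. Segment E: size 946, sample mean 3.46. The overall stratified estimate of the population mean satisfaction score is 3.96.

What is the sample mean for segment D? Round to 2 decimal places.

Σ Nₕx̄ₕ = N·μ, so 4005·x̄_D = 17527·3.96 − (4977·4.48 + 3990·3.99 + 3609·3.24 + 946·3.46).
= 69406.92 − 53183.38 = 16223.54.
x̄_D = 16223.54 / 4005 = 4.0508... → 4.05.

4.05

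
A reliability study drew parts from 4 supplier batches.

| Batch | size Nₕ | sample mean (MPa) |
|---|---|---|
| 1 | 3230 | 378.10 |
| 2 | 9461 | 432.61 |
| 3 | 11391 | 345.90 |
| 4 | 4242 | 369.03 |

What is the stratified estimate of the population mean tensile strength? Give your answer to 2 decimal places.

N = 28324; weights Wₕ = Nₕ/N = (0.1140, 0.3340, 0.4022, 0.1498).
x̄_st = Σ Wₕ·x̄ₕ = 0.1140·378.10 + 0.3340·432.61 + 0.4022·345.90 + 0.1498·369.03 ≈ 381.9997...
→ 382.00.

382.00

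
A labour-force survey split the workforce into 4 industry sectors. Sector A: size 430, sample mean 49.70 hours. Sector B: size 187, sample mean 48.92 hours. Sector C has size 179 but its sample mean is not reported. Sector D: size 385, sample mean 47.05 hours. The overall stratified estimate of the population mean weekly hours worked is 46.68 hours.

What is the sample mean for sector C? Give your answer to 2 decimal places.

N = 430 + 187 + 179 + 385 = 1181.
Overall total = μ·N = 46.68·1181 = 55129.08.
Subtract the known strata: 430·49.70 + 187·48.92 + 385·47.05 = 48633.29.
Remaining total for sector C: 55129.08 − 48633.29 = 6495.79.
Divide by its size: 6495.79 / 179 = 36.2893... → 36.29.

36.29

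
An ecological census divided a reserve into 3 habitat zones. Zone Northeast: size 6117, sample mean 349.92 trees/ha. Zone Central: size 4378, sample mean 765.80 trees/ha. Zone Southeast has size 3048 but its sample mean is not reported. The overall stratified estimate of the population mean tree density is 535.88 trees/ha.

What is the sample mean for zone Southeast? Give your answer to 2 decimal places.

N = 6117 + 4378 + 3048 = 13543.
Overall total = μ·N = 535.88·13543 = 7257422.84.
Subtract the known strata: 6117·349.92 + 4378·765.80 = 5493133.04.
Remaining total for zone Southeast: 7257422.84 − 5493133.04 = 1764289.8.
Divide by its size: 1764289.8 / 3048 = 578.8352... → 578.84.

578.84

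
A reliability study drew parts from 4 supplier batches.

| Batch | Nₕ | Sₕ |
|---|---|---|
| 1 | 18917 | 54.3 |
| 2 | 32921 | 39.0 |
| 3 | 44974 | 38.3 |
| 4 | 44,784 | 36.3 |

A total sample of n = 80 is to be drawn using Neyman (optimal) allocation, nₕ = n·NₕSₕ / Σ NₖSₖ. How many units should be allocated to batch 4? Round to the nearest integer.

1: NₕSₕ = 18917·54.3 = 1027193.1
2: NₕSₕ = 32921·39.0 = 1283919
3: NₕSₕ = 44974·38.3 = 1722504.2
4: NₕSₕ = 44784·36.3 = 1625659.2
Σ NₕSₕ = 5659275.5.
n_4 = 80·1625659.2/5659275.5 = 22.980... → 23.

23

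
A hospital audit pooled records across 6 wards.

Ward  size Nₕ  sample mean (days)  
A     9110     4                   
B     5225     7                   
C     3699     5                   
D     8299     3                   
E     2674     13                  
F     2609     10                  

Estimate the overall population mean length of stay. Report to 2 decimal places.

5.61

N = 9110 + 5225 + 3699 + 8299 + 2674 + 2609 = 31616.
The stratified mean weights each stratum mean by its population share Nₕ/N.
Σ Nₕx̄ₕ = 9110·4 + 5225·7 + 3699·5 + 8299·3 + 2674·13 + 2609·10 = 36440 + 36575 + 18495 + 24897 + 34762 + 26090 = 177259.
Divide by N: 177259 / 31616 = 5.6066... → 5.61.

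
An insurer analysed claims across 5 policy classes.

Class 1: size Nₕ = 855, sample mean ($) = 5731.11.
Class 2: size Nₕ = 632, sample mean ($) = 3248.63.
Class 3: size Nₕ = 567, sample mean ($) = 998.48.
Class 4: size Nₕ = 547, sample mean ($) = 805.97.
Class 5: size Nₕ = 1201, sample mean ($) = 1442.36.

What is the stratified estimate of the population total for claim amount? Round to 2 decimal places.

Population total = Σ Nₕ·x̄ₕ (each stratum's size times its mean).
855·5731.11 + 632·3248.63 + 567·998.48 + 547·805.97 + 1201·1442.36 = 4900099.05 + 2053134.16 + 566138.16 + 440865.59 + 1732274.36 = 9692511.32.

9692511.32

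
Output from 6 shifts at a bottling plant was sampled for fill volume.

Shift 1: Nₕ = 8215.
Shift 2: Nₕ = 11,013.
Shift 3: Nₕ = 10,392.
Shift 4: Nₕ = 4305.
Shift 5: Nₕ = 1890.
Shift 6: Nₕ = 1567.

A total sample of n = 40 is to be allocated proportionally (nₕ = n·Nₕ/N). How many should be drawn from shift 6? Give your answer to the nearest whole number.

N = 8215 + 11013 + 10392 + 4305 + 1890 + 1567 = 37382.
n_6 = 40·1567/37382 = 1.677... → 2.

2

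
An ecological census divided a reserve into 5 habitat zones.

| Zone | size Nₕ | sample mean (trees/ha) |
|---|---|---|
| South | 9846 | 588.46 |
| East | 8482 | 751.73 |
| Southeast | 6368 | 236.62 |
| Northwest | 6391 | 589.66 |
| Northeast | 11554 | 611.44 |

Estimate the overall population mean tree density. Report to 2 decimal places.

574.80

N = 9846 + 8482 + 6368 + 6391 + 11554 = 42641.
Weight each subgroup mean by Nₕ/N and sum.
Σ Nₕx̄ₕ = 9846·588.46 + 8482·751.73 + 6368·236.62 + 6391·589.66 + 11554·611.44 = 5793977.16 + 6376173.86 + 1506796.16 + 3768517.06 + 7064577.76 = 24510042.
Divide by N: 24510042 / 42641 = 574.7999... → 574.80.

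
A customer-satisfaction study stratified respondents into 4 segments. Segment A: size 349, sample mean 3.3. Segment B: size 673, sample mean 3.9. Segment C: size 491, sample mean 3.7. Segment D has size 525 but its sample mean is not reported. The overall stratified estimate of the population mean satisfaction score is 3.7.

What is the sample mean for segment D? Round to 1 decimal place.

3.7

N = 349 + 673 + 491 + 525 = 2038.
Overall total = μ·N = 3.7·2038 = 7540.6.
Subtract the known strata: 349·3.3 + 673·3.9 + 491·3.7 = 5593.1.
Remaining total for segment D: 7540.6 − 5593.1 = 1947.5.
Divide by its size: 1947.5 / 525 = 3.710... → 3.7.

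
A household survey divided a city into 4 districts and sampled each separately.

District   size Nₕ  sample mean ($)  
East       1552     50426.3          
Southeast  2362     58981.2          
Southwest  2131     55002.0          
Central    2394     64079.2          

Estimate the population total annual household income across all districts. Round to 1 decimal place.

488190078.8

Population total = Σ Nₕ·x̄ₕ (each stratum's size times its mean).
1552·50426.3 + 2362·58981.2 + 2131·55002.0 + 2394·64079.2 = 78261617.6 + 139313594.4 + 117209262 + 153405604.8 = 488190078.8.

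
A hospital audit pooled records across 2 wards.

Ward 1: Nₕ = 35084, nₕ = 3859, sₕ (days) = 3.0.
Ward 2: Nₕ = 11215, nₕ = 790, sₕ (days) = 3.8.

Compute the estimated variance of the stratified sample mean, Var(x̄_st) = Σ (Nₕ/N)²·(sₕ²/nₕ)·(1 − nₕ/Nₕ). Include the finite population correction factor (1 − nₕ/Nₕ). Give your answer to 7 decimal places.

N = 46299; Wₕ = Nₕ/N.
ward 1: (35084/46299)²·3.0²/3859·(1 − 3859/35084) = 0.0011918897
ward 2: (11215/46299)²·3.8²/790·(1 − 790/11215) = 0.0009969473
Sum = 0.0021888370 → 0.0021888.

0.0021888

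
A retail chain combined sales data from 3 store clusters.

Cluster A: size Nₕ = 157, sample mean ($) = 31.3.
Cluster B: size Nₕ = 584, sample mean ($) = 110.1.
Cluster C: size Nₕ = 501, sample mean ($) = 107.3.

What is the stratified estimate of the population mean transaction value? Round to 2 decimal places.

x̄_st = (Σ Nₕx̄ₕ) / (Σ Nₕ) = (157·31.3 + 584·110.1 + 501·107.3) / 1242
= 122969.8 / 1242 = 99.0095... → 99.01.

99.01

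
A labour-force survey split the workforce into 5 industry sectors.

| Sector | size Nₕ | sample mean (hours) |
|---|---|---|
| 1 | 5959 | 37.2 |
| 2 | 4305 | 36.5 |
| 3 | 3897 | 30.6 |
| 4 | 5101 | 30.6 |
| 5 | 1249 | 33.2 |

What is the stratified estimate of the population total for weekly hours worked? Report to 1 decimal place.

695612.9

Estimate total by summing Nₕ·x̄ₕ over strata.
5959·37.2 + 4305·36.5 + 3897·30.6 + 5101·30.6 + 1249·33.2 = 221674.8 + 157132.5 + 119248.2 + 156090.6 + 41466.8 = 695612.9.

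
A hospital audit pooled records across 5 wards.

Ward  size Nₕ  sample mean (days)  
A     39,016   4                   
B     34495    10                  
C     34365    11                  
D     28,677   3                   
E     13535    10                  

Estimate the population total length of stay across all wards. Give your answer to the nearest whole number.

1100410

A: 39016·4 = 156064
B: 34495·10 = 344950
C: 34365·11 = 378015
D: 28677·3 = 86031
E: 13535·10 = 135350
τ̂ = Σ Nₕx̄ₕ = 1100410.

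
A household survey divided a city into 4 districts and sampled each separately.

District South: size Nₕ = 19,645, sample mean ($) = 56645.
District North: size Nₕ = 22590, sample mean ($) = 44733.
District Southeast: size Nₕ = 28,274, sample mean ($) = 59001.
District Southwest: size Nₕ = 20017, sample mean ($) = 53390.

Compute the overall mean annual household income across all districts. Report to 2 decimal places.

53688.57

N = 90526; weights Wₕ = Nₕ/N = (0.2170, 0.2495, 0.3123, 0.2211).
x̄_st = Σ Wₕ·x̄ₕ = 0.2170·56645 + 0.2495·44733 + 0.3123·59001 + 0.2211·53390 ≈ 53688.5690...
→ 53688.57.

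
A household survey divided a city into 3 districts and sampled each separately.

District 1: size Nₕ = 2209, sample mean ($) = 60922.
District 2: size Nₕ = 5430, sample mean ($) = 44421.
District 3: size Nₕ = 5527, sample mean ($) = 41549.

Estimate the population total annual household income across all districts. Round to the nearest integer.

605424051

1: 2209·60922 = 134576698
2: 5430·44421 = 241206030
3: 5527·41549 = 229641323
τ̂ = Σ Nₕx̄ₕ = 605424051.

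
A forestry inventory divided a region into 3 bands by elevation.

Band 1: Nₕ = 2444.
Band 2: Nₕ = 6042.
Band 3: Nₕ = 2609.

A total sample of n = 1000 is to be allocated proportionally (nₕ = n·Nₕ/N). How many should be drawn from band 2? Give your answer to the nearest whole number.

545

Share of band 2 = 6042/11095 = 0.54457.
Allocate 1000 × 0.54457 = 544.570... → 545.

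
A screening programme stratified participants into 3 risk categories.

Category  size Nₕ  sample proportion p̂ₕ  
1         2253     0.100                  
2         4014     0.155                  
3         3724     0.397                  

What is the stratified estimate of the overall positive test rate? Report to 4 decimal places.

Wₕ = Nₕ/N with N = 9991: 0.2255, 0.4018, 0.3727.
p̂_st = 0.2255·0.100 + 0.4018·0.155 + 0.3727·0.397 ≈ 0.232799... → 0.2328.

0.2328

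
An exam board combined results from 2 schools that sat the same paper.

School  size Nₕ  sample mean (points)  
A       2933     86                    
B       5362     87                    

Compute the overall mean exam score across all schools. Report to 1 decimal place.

x̄_st = (Σ Nₕx̄ₕ) / (Σ Nₕ) = (2933·86 + 5362·87) / 8295
= 718732 / 8295 = 86.646... → 86.6.

86.6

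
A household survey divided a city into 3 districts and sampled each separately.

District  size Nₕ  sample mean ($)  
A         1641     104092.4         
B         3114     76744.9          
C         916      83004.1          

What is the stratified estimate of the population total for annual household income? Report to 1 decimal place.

485831002.6

Estimate total by summing Nₕ·x̄ₕ over strata.
1641·104092.4 + 3114·76744.9 + 916·83004.1 = 170815628.4 + 238983618.6 + 76031755.6 = 485831002.6.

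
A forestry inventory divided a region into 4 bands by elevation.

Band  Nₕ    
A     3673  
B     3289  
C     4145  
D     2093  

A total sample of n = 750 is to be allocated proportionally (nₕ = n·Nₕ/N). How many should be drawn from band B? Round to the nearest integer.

Share of band B = 3289/13200 = 0.24917.
Allocate 750 × 0.24917 = 186.875 → 187.

187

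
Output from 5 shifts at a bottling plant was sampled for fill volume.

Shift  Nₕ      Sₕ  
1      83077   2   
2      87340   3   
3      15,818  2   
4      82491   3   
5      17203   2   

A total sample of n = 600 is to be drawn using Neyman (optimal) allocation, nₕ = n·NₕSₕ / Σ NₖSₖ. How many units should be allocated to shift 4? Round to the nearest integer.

200

Σ NₕSₕ = 83077·2 + 87340·3 + 15818·2 + 82491·3 + 17203·2 = 741689.
Share for 4: 247473/741689 = 0.33366.
n_4 = 600 × 0.33366 = 200.197... → 200.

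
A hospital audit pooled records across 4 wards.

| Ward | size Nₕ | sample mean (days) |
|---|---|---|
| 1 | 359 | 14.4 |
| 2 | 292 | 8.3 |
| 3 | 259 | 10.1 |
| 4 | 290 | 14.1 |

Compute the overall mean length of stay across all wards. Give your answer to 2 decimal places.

x̄_st = (Σ Nₕx̄ₕ) / (Σ Nₕ) = (359·14.4 + 292·8.3 + 259·10.1 + 290·14.1) / 1200
= 14298.1 / 1200 = 11.9151... → 11.92.

11.92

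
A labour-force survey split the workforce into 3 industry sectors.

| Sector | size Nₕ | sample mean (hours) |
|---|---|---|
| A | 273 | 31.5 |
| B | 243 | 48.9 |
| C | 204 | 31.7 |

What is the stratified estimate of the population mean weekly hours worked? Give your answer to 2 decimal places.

37.43

x̄_st = (Σ Nₕx̄ₕ) / (Σ Nₕ) = (273·31.5 + 243·48.9 + 204·31.7) / 720
= 26949 / 720 = 37.4292... → 37.43.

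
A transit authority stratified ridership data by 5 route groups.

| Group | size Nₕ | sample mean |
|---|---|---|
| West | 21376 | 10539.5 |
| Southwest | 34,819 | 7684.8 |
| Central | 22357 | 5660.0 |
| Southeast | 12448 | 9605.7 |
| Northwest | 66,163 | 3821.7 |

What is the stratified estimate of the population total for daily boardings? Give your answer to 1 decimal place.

West: 21376·10539.5 = 225292352
Southwest: 34819·7684.8 = 267577051.2
Central: 22357·5660.0 = 126540620
Southeast: 12448·9605.7 = 119571753.6
Northwest: 66163·3821.7 = 252855137.1
τ̂ = Σ Nₕx̄ₕ = 991836913.9.

991836913.9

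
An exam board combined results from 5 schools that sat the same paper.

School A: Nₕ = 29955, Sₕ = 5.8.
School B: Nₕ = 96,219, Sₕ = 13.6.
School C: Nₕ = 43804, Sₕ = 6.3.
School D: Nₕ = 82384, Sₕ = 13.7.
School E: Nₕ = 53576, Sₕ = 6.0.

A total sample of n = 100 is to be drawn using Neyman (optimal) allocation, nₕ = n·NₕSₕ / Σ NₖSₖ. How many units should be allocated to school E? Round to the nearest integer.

Σ NₕSₕ = 29955·5.8 + 96219·13.6 + 43804·6.3 + 82384·13.7 + 53576·6.0 = 3208399.4.
Share for E: 321456/3208399.4 = 0.10019.
n_E = 100 × 0.10019 = 10.019... → 10.

10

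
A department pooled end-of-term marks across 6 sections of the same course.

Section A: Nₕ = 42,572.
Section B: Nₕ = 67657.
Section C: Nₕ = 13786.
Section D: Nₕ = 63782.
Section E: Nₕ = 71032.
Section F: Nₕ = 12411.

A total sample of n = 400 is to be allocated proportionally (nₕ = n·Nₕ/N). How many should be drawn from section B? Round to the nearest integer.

Share of section B = 67657/271240 = 0.24944.
Allocate 400 × 0.24944 = 99.774... → 100.

100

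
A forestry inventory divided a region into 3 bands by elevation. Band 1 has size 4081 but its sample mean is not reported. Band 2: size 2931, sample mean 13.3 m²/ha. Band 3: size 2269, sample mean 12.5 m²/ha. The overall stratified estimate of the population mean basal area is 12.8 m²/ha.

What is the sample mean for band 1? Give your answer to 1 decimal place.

N = 4081 + 2931 + 2269 = 9281.
Overall total = μ·N = 12.8·9281 = 118796.8.
Subtract the known strata: 2931·13.3 + 2269·12.5 = 67344.8.
Remaining total for band 1: 118796.8 − 67344.8 = 51452.
Divide by its size: 51452 / 4081 = 12.608... → 12.6.

12.6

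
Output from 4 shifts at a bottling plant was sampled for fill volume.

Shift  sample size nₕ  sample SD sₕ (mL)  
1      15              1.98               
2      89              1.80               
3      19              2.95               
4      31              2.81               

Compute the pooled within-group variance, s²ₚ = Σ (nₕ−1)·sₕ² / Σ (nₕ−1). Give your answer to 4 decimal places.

1: (15−1)·1.98² = 14·3.9204 = 54.8856
2: (89−1)·1.80² = 88·3.24 = 285.12
3: (19−1)·2.95² = 18·8.7025 = 156.645
4: (31−1)·2.81² = 30·7.8961 = 236.883
Numerator = 733.5336; denominator = Σ(nₕ−1) = 150.
s²ₚ = 733.5336/150 = 4.890224 → 4.8902.

4.8902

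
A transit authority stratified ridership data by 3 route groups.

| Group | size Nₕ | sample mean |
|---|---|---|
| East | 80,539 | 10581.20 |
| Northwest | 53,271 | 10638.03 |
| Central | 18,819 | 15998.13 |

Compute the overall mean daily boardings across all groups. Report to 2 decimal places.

11268.94

N = 80539 + 53271 + 18819 = 152629.
Overall mean = Σ (Nₕ/N)·x̄ₕ — weight by population share, not a simple average.
Σ Nₕx̄ₕ = 80539·10581.20 + 53271·10638.03 + 18819·15998.13 = 852199266.8 + 566698496.13 + 301068808.47 = 1719966571.4.
Divide by N: 1719966571.4 / 152629 = 11268.9369... → 11268.94.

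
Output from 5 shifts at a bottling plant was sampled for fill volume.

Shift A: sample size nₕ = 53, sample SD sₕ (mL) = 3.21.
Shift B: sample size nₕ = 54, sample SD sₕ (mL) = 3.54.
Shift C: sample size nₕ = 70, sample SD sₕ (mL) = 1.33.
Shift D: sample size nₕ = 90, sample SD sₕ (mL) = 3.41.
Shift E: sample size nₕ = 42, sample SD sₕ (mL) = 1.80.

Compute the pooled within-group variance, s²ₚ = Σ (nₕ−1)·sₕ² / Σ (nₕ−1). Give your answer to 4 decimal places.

A: (53−1)·3.21² = 52·10.3041 = 535.8132
B: (54−1)·3.54² = 53·12.5316 = 664.1748
C: (70−1)·1.33² = 69·1.7689 = 122.0541
D: (90−1)·3.41² = 89·11.6281 = 1034.9009
E: (42−1)·1.80² = 41·3.24 = 132.84
Numerator = 2489.783; denominator = Σ(nₕ−1) = 304.
s²ₚ = 2489.783/304 = 8.190076... → 8.1901.

8.1901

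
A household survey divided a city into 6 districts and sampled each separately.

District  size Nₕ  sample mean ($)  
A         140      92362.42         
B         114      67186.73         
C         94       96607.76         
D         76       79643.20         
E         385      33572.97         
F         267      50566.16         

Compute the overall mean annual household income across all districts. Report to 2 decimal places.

57760.96

N = 140 + 114 + 94 + 76 + 385 + 267 = 1076.
The stratified mean weights each stratum mean by its population share Nₕ/N.
Σ Nₕx̄ₕ = 140·92362.42 + 114·67186.73 + 94·96607.76 + 76·79643.20 + 385·33572.97 + 267·50566.16 = 12930738.8 + 7659287.22 + 9081129.44 + 6052883.2 + 12925593.45 + 13501164.72 = 62150796.83.
Divide by N: 62150796.83 / 1076 = 57760.9636... → 57760.96.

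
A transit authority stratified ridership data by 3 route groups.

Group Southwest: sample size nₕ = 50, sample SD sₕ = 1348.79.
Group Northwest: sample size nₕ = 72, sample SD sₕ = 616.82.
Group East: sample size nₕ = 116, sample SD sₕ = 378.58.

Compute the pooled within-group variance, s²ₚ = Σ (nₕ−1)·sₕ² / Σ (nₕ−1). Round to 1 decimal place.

Southwest: (50−1)·1348.79² = 49·1819234.4641 = 89142488.7409
Northwest: (72−1)·616.82² = 71·380466.9124 = 27013150.7804
East: (116−1)·378.58² = 115·143322.8164 = 16482123.886
Numerator = 132637763.4073; denominator = Σ(nₕ−1) = 235.
s²ₚ = 132637763.4073/235 = 564416.014... → 564416.0.

564416.0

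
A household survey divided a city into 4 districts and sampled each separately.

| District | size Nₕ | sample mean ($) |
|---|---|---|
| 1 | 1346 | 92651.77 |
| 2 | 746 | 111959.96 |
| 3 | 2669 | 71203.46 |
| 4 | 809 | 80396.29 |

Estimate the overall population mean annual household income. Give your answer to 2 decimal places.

x̄_st = (Σ Nₕx̄ₕ) / (Σ Nₕ) = (1346·92651.77 + 746·111959.96 + 2669·71203.46 + 809·80396.29) / 5570
= 463314045.93 / 5570 = 83180.2596... → 83180.26.

83180.26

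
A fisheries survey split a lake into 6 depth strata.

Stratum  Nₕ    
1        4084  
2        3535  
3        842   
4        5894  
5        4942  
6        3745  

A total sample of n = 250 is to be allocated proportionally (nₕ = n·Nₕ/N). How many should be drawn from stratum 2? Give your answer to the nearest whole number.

Share of stratum 2 = 3535/23042 = 0.15342.
Allocate 250 × 0.15342 = 38.354... → 38.

38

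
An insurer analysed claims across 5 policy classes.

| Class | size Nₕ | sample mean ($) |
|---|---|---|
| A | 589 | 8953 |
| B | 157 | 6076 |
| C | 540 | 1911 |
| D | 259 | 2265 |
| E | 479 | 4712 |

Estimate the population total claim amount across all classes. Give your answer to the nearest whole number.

A: 589·8953 = 5273317
B: 157·6076 = 953932
C: 540·1911 = 1031940
D: 259·2265 = 586635
E: 479·4712 = 2257048
τ̂ = Σ Nₕx̄ₕ = 10102872.

10102872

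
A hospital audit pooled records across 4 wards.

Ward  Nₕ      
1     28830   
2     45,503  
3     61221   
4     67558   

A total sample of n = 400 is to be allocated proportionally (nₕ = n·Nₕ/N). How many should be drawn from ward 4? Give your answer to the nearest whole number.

133

Share of ward 4 = 67558/203112 = 0.33261.
Allocate 400 × 0.33261 = 133.046... → 133.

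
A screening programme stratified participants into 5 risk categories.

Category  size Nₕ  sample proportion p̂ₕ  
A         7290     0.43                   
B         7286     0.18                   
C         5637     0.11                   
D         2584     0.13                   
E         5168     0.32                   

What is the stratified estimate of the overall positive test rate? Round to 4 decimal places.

N = 7290 + 7286 + 5637 + 2584 + 5168 = 27965.
Overall proportion = Σ (Nₕ/N)·p̂ₕ.
Σ Nₕp̂ₕ = 3134.7 + 1311.48 + 620.07 + 335.92 + 1653.76 = 7055.93.
7055.93 / 27965 = 0.252313... → 0.2523.

0.2523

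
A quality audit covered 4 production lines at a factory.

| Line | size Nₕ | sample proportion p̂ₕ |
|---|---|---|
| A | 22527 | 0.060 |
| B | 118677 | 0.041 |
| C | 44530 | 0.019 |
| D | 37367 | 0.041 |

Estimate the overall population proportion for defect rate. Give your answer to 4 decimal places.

Wₕ = Nₕ/N with N = 223101: 0.1010, 0.5319, 0.1996, 0.1675.
p̂_st = 0.1010·0.060 + 0.5319·0.041 + 0.1996·0.019 + 0.1675·0.041 ≈ 0.038527... → 0.0385.

0.0385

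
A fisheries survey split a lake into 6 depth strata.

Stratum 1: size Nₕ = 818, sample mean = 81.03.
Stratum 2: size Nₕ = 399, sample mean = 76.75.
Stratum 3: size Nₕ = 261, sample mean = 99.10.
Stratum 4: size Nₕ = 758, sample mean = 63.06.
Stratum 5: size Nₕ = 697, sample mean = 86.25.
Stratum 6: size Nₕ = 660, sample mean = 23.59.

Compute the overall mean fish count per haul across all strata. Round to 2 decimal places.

68.54

x̄_st = (Σ Nₕx̄ₕ) / (Σ Nₕ) = (818·81.03 + 399·76.75 + 261·99.10 + 758·63.06 + 697·86.25 + 660·23.59) / 3593
= 246256.02 / 3593 = 68.5377... → 68.54.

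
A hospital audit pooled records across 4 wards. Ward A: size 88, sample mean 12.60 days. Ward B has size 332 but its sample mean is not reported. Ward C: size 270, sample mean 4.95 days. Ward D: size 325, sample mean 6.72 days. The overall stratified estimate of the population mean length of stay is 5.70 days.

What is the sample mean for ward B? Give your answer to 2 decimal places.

N = 88 + 332 + 270 + 325 = 1015.
Overall total = μ·N = 5.70·1015 = 5785.5.
Subtract the known strata: 88·12.60 + 270·4.95 + 325·6.72 = 4629.3.
Remaining total for ward B: 5785.5 − 4629.3 = 1156.2.
Divide by its size: 1156.2 / 332 = 3.4825... → 3.48.

3.48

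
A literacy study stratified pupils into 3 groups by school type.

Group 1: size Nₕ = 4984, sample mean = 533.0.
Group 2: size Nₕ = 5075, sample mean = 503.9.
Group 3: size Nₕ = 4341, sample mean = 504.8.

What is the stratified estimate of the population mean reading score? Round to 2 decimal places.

N = 4984 + 5075 + 4341 = 14400.
Overall mean = Σ (Nₕ/N)·x̄ₕ — weight by population share, not a simple average.
Σ Nₕx̄ₕ = 4984·533.0 + 5075·503.9 + 4341·504.8 = 2656472 + 2557292.5 + 2191336.8 = 7405101.3.
Divide by N: 7405101.3 / 14400 = 514.2431... → 514.24.

514.24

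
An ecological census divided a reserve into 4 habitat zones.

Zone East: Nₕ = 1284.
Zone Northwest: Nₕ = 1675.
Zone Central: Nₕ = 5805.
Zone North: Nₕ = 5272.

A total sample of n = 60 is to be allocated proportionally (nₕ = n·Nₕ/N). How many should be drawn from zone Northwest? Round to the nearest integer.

N = 1284 + 1675 + 5805 + 5272 = 14036.
n_Northwest = 60·1675/14036 = 7.160... → 7.

7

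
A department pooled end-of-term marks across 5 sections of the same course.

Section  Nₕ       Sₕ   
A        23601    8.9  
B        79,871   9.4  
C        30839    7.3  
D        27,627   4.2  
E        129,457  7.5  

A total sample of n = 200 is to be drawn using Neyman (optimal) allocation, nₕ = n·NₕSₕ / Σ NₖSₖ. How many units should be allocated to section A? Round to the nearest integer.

18

Σ NₕSₕ = 23601·8.9 + 79871·9.4 + 30839·7.3 + 27627·4.2 + 129457·7.5 = 2272921.9.
Share for A: 210048.9/2272921.9 = 0.09241.
n_A = 200 × 0.09241 = 18.483... → 18.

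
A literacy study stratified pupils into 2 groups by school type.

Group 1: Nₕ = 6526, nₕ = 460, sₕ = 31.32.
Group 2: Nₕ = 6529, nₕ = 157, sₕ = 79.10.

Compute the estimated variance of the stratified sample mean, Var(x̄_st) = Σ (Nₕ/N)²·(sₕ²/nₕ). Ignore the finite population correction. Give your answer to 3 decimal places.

N = 13055. Term for each stratum: Wₕ²sₕ²/nₕ.
Var(x̄_st) = 0.532876 + 9.967653 = 10.500529 → 10.501.

10.501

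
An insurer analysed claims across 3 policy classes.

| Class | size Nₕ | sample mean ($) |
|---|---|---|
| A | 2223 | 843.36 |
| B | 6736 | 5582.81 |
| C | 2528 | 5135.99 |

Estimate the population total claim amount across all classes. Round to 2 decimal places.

Population total = Σ Nₕ·x̄ₕ (each stratum's size times its mean).
2223·843.36 + 6736·5582.81 + 2528·5135.99 = 1874789.28 + 37605808.16 + 12983782.72 = 52464380.16.

52464380.16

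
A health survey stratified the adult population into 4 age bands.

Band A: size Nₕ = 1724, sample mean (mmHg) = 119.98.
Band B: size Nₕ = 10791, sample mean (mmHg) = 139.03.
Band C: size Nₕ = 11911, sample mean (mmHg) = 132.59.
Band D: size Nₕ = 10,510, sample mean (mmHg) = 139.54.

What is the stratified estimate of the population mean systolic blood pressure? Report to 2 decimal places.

136.05

x̄_st = (Σ Nₕx̄ₕ) / (Σ Nₕ) = (1724·119.98 + 10791·139.03 + 11911·132.59 + 10510·139.54) / 34936
= 4752963.14 / 34936 = 136.0477... → 136.05.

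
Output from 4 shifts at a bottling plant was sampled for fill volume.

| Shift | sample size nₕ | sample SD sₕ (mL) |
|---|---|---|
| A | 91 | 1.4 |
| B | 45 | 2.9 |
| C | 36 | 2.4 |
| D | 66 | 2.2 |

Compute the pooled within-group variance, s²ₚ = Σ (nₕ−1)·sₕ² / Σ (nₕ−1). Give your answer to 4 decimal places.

A: (91−1)·1.4² = 90·1.96 = 176.4
B: (45−1)·2.9² = 44·8.41 = 370.04
C: (36−1)·2.4² = 35·5.76 = 201.6
D: (66−1)·2.2² = 65·4.84 = 314.6
Numerator = 1062.64; denominator = Σ(nₕ−1) = 234.
s²ₚ = 1062.64/234 = 4.541197... → 4.5412.

4.5412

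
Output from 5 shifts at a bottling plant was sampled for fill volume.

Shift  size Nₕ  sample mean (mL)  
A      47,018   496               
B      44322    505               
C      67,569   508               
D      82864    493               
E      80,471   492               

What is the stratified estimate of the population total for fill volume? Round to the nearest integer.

160472274

Estimate total by summing Nₕ·x̄ₕ over strata.
47018·496 + 44322·505 + 67569·508 + 82864·493 + 80471·492 = 23320928 + 22382610 + 34325052 + 40851952 + 39591732 = 160472274.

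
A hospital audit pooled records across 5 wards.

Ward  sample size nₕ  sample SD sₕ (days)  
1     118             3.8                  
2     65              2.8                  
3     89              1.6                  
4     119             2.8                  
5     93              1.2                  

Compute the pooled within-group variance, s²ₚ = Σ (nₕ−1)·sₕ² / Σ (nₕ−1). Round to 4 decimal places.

1: (118−1)·3.8² = 117·14.44 = 1689.48
2: (65−1)·2.8² = 64·7.84 = 501.76
3: (89−1)·1.6² = 88·2.56 = 225.28
4: (119−1)·2.8² = 118·7.84 = 925.12
5: (93−1)·1.2² = 92·1.44 = 132.48
Numerator = 3474.12; denominator = Σ(nₕ−1) = 479.
s²ₚ = 3474.12/479 = 7.252860... → 7.2529.

7.2529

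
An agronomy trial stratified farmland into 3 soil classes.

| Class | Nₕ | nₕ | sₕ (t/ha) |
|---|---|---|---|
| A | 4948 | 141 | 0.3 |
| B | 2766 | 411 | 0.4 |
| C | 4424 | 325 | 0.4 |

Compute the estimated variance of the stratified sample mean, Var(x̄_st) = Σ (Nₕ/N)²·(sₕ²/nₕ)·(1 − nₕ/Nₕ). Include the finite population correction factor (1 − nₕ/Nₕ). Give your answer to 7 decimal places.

0.0001809

N = 12138; Wₕ = Nₕ/N.
class A: (4948/12138)²·0.3²/141·(1 − 141/4948) = 0.0001030464
class B: (2766/12138)²·0.4²/411·(1 − 411/2766) = 0.0000172118
class C: (4424/12138)²·0.4²/325·(1 − 325/4424) = 0.0000605948
Sum = 0.0001808531 → 0.0001809.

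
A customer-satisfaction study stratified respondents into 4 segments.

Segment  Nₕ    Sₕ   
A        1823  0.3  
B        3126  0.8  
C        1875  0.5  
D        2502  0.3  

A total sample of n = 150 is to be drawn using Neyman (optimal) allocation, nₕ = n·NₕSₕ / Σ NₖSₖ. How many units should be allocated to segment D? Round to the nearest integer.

Σ NₕSₕ = 1823·0.3 + 3126·0.8 + 1875·0.5 + 2502·0.3 = 4735.8.
Share for D: 750.6/4735.8 = 0.15849.
n_D = 150 × 0.15849 = 23.774... → 24.

24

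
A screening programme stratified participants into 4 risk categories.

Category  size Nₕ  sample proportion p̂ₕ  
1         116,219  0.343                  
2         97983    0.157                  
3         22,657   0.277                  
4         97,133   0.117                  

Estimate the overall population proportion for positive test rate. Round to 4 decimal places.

Wₕ = Nₕ/N with N = 333992: 0.3480, 0.2934, 0.0678, 0.2908.
p̂_st = 0.3480·0.343 + 0.2934·0.157 + 0.0678·0.277 + 0.2908·0.117 ≈ 0.218230... → 0.2182.

0.2182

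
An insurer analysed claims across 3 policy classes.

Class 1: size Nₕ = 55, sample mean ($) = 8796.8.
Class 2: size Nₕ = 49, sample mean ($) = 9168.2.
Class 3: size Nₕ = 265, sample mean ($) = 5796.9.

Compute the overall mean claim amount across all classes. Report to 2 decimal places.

N = 369; weights Wₕ = Nₕ/N = (0.1491, 0.1328, 0.7182).
x̄_st = Σ Wₕ·x̄ₕ = 0.1491·8796.8 + 0.1328·9168.2 + 0.7182·5796.9 ≈ 6691.7190...
→ 6691.72.

6691.72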